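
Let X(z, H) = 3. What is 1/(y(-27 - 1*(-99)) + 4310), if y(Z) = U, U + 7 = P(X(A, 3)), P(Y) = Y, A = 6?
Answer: 1/4306 ≈ 0.00023223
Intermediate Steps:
U = -4 (U = -7 + 3 = -4)
y(Z) = -4
1/(y(-27 - 1*(-99)) + 4310) = 1/(-4 + 4310) = 1/4306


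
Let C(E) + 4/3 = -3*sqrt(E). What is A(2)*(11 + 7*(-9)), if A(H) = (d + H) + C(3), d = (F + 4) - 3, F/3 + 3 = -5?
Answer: 3484/3 + 156*sqrt(3) ≈ 1431.5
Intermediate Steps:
F = -24 (F = -9 + 3*(-5) = -9 - 15 = -24)
C(E) = -4/3 - 3*sqrt(E)
d = -23 (d = (-24 + 4) - 3 = -20 - 3 = -23)
A(H) = -73/3 + H - 3*sqrt(3) (A(H) = (-23 + H) + (-4/3 - 3*sqrt(3)) = -73/3 + H - 3*sqrt(3))
A(2)*(11 + 7*(-9)) = (-73/3 + 2 - 3*sqrt(3))*(11 + 7*(-9)) = (-67/3 - 3*sqrt(3))*(11 - 63) = (-67/3 - 3*sqrt(3))*(-52) = 3484/3 + 156*sqrt(3)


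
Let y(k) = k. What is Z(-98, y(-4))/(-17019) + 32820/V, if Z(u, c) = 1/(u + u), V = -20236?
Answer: -27369610361/16875427716 ≈ -1.6219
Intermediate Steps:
Z(u, c) = 1/(2*u)
Z(-98, y(-4))/(-17019) + 32820/V = ((1/2)/(-98))/(-17019) + 32820/(-20236) = ((1/2)*(-1/98))*(-1/17019) + 32820*(-1/20236) = -1/196*(-1/17019) - 8205/5059 = 1/3335724 - 8205/5059 = -27369610361/16875427716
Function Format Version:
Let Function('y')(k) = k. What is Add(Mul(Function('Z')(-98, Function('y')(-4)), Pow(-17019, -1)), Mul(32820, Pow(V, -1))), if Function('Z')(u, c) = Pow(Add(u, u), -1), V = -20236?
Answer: Rational(-27369610361, 16875427716) ≈ -1.6219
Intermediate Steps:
Function('Z')(u, c) = Mul(Rational(1, 2), Pow(u, -1)) (Function('Z')(u, c) = Pow(Mul(2, u), -1) = Mul(Rational(1, 2), Pow(u, -1)))
Add(Mul(Function('Z')(-98, Function('y')(-4)), Pow(-17019, -1)), Mul(32820, Pow(V, -1))) = Add(Mul(Mul(Rational(1, 2), Pow(-98, -1)), Pow(-17019, -1)), Mul(32820, Pow(-20236, -1))) = Add(Mul(Mul(Rational(1, 2), Rational(-1, 98)), Rational(-1, 17019)), Mul(32820, Rational(-1, 20236))) = Add(Mul(Rational(-1, 196), Rational(-1, 17019)), Rational(-8205, 5059)) = Add(Rational(1, 3335724), Rational(-8205, 5059)) = Rational(-27369610361, 16875427716)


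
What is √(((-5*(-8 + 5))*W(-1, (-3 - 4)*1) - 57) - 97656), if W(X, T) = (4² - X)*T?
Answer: I*√99498 ≈ 315.43*I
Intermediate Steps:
W(X, T) = T*(16 - X) (W(X, T) = (16 - X)*T = T*(16 - X))
√(((-5*(-8 + 5))*W(-1, (-3 - 4)*1) - 57) - 97656) = √(((-5*(-8 + 5))*(((-3 - 4)*1)*(16 - 1*(-1))) - 57) - 97656) = √(((-5*(-3))*((-7*1)*(16 + 1)) - 57) - 97656) = √((15*(-7*17) - 57) - 97656) = √((15*(-119) - 57) - 97656) = √((-1785 - 57) - 97656) = √(-1842 - 97656) = √(-99498) = I*√99498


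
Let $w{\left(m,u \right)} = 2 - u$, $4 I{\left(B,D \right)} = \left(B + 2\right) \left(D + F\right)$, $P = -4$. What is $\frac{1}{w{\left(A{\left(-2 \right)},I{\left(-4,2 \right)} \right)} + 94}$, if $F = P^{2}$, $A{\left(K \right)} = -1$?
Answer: $\frac{1}{105} \approx 0.0095238$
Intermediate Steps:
$F = 16$ ($F = \left(-4\right)^{2} = 16$)
$I{\left(B,D \right)} = \frac{\left(2 + B\right) \left(16 + D\right)}{4}$ ($I{\left(B,D \right)} = \frac{\left(B + 2\right) \left(D + 16\right)}{4} = \frac{\left(2 + B\right) \left(16 + D\right)}{4}$)
$\frac{1}{w{\left(A{\left(-2 \right)},I{\left(-4,2 \right)} \right)} + 94} = \frac{1}{\left(2 - \left(8 + \frac{1}{2} \cdot 2 + 4 \left(-4\right) + \frac{1}{4} \left(-4\right) 2\right)\right) + 94} = \frac{1}{\left(2 - \left(8 + 1 - 16 - 2\right)\right) + 94} = \frac{1}{\left(2 - -9\right) + 94} = \frac{1}{\left(2 + 9\right) + 94} = \frac{1}{11 + 94} = \frac{1}{105}$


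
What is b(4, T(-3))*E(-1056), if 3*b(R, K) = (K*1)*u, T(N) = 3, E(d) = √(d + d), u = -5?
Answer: -40*I*√33 ≈ -229.78*I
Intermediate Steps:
E(d) = √2*√d (E(d) = √(2*d) = √2*√d)
b(R, K) = -5*K/3 (b(R, K) = ((K*1)*(-5))/3 = (K*(-5))/3 = (-5*K)/3 = -5*K/3)
b(4, T(-3))*E(-1056) = (-5/3*3)*(√2*√(-1056)) = -5*√2*4*I*√66 = -40*I*√33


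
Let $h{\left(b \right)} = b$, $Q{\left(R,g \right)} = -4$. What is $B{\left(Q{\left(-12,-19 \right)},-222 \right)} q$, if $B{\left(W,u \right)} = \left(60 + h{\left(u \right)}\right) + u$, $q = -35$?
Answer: $13440$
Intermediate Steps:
$B{\left(W,u \right)} = 60 + 2 u$ ($B{\left(W,u \right)} = \left(60 + u\right) + u = 60 + 2 u$)
$B{\left(Q{\left(-12,-19 \right)},-222 \right)} q = \left(60 + 2 \left(-222\right)\right) \left(-35\right) = \left(60 - 444\right) \left(-35\right) = \left(-384\right) \left(-35\right) = 13440$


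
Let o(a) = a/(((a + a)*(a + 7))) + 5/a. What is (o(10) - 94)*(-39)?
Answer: 61971/17 ≈ 3645.4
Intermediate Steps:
o(a) = 1/(2*(7 + a)) + 5/a (o(a) = a/(((2*a)*(7 + a))) + 5/a = a/((2*a*(7 + a))) + 5/a = a*(1/(2*a*(7 + a))) + 5/a = 1/(2*(7 + a)) + 5/a)
(o(10) - 94)*(-39) = ((½)*(70 + 11*10)/(10*(7 + 10)) - 94)*(-39) = ((½)*(⅒)*(70 + 110)/17 - 94)*(-39) = ((½)*(⅒)*(1/17)*180 - 94)*(-39) = (9/17 - 94)*(-39) = -1589/17*(-39) = 61971/17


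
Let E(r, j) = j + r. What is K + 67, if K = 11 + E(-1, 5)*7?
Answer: 106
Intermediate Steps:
K = 39 (K = 11 + (5 - 1)*7 = 11 + 4*7 = 11 + 28 = 39)
K + 67 = 39 + 67 = 106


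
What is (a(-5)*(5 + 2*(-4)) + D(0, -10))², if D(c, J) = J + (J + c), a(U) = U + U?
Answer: 100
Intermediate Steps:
a(U) = 2*U
D(c, J) = c + 2*J
(a(-5)*(5 + 2*(-4)) + D(0, -10))² = ((2*(-5))*(5 + 2*(-4)) + (0 + 2*(-10)))² = (-10*(5 - 8) + (0 - 20))² = (-10*(-3) - 20)² = (30 - 20)² = 10² = 100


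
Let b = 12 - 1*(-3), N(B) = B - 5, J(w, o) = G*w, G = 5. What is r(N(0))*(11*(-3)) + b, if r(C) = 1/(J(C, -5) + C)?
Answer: 161/10 ≈ 16.100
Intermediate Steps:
J(w, o) = 5*w
N(B) = -5 + B
b = 15 (b = 12 + 3 = 15)
r(C) = 1/(6*C) (r(C) = 1/(5*C + C) = 1/(6*C))
r(N(0))*(11*(-3)) + b = (1/(6*(-5 + 0)))*(11*(-3)) + 15 = ((⅙)/(-5))*(-33) + 15 = ((⅙)*(-⅕))*(-33) + 15 = -1/30*(-33) + 15 = 11/10 + 15 = 161/10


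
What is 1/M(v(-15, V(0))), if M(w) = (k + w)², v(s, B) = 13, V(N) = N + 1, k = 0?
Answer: 1/169 ≈ 0.0059172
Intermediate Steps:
V(N) = 1 + N
M(w) = w² (M(w) = (0 + w)² = w²)
1/M(v(-15, V(0))) = 1/(13²) = 1/169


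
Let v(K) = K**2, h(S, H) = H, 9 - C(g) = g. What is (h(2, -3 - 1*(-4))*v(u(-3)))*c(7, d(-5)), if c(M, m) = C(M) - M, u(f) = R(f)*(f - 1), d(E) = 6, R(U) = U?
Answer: -720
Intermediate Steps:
C(g) = 9 - g
u(f) = f*(-1 + f) (u(f) = f*(f - 1) = f*(-1 + f))
c(M, m) = 9 - 2*M (c(M, m) = (9 - M) - M = 9 - 2*M)
(h(2, -3 - 1*(-4))*v(u(-3)))*c(7, d(-5)) = ((-3 - 1*(-4))*(-3*(-1 - 3))**2)*(9 - 2*7) = ((-3 + 4)*(-3*(-4))**2)*(9 - 14) = (1*12**2)*(-5) = (1*144)*(-5) = 144*(-5) = -720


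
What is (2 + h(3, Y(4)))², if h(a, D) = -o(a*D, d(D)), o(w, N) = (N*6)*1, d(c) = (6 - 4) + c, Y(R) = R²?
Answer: 11236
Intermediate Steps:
d(c) = 2 + c
o(w, N) = 6*N (o(w, N) = (6*N)*1 = 6*N)
h(a, D) = -12 - 6*D (h(a, D) = -6*(2 + D) = -(12 + 6*D) = -12 - 6*D)
(2 + h(3, Y(4)))² = (2 + (-12 - 6*4²))² = (2 + (-12 - 6*16))² = (2 + (-12 - 96))² = (2 - 108)² = (-106)² = 11236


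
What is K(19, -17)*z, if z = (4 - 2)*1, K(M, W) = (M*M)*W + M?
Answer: -12236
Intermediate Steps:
K(M, W) = M + W*M**2 (K(M, W) = M**2*W + M = W*M**2 + M = M + W*M**2)
z = 2 (z = 2*1 = 2)
K(19, -17)*z = (19*(1 + 19*(-17)))*2 = (19*(1 - 323))*2 = (19*(-322))*2 = -6118*2 = -12236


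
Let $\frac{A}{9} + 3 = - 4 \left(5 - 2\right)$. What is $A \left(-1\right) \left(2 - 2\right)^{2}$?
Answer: $0$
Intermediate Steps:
$A = -135$ ($A = -27 + 9 \left(- 4 \left(5 - 2\right)\right) = -27 + 9 \left(\left(-4\right) 3\right) = -27 + 9 \left(-12\right) = -27 - 108 = -135$)
$A \left(-1\right) \left(2 - 2\right)^{2} = \left(-135\right) \left(-1\right) \left(2 - 2\right)^{2} = 135 \cdot 0^{2} = 135 \cdot 0 = 0$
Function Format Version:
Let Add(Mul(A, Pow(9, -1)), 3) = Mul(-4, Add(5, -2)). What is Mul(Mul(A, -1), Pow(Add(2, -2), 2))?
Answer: 0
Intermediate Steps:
A = -135 (A = Add(-27, Mul(9, Mul(-4, Add(5, -2)))) = Add(-27, Mul(9, Mul(-4, 3))) = Add(-27, Mul(9, -12)) = Add(-27, -108) = -135)
Mul(Mul(A, -1), Pow(Add(2, -2), 2)) = Mul(Mul(-135, -1), Pow(Add(2, -2), 2)) = Mul(135, Pow(0, 2)) = Mul(135, 0) = 0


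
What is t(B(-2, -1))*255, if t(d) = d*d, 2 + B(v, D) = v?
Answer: 4080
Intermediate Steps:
B(v, D) = -2 + v
t(d) = d**2
t(B(-2, -1))*255 = (-2 - 2)**2*255 = (-4)**2*255 = 16*255 = 4080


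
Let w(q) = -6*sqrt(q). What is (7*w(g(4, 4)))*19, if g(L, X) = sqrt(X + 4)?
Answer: -798*2**(3/4) ≈ -1342.1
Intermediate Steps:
g(L, X) = sqrt(4 + X)
(7*w(g(4, 4)))*19 = (7*(-6*(4 + 4)**(1/4)))*19 = (7*(-6*2**(3/4)))*19 = -42*2**(3/4)*19 = -798*2**(3/4)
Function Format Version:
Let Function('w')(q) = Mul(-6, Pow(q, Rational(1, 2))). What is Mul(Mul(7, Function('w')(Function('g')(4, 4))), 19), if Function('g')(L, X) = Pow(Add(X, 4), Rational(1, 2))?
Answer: Mul(-798, Pow(2, Rational(3, 4))) ≈ -1342.1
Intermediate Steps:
Function('g')(L, X) = Pow(Add(4, X), Rational(1, 2))
Mul(Mul(7, Function('w')(Function('g')(4, 4))), 19) = Mul(Mul(7, Mul(-6, Pow(Pow(Add(4, 4), Rational(1, 2)), Rational(1, 2)))), 19) = Mul(Mul(7, Mul(-6, Pow(Pow(8, Rational(1, 2)), Rational(1, 2)))), 19) = Mul(Mul(7, Mul(-6, Pow(Mul(2, Pow(2, Rational(1, 2))), Rational(1, 2)))), 19) = Mul(Mul(7, Mul(-6, Pow(2, Rational(3, 4)))), 19) = Mul(Mul(-42, Pow(2, Rational(3, 4))), 19) = Mul(-798, Pow(2, Rational(3, 4)))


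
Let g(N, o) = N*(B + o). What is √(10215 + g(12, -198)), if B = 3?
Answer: 15*√35 ≈ 88.741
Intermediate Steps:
g(N, o) = N*(3 + o)
√(10215 + g(12, -198)) = √(10215 + 12*(3 - 198)) = √(10215 + 12*(-195)) = √(10215 - 2340) = √7875 = 15*√35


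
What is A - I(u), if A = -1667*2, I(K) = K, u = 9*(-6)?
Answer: -3280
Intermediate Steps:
u = -54
A = -3334
A - I(u) = -3334 - 1*(-54) = -3334 + 54 = -3280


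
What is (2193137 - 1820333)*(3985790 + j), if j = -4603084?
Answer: -230129672376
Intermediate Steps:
(2193137 - 1820333)*(3985790 + j) = (2193137 - 1820333)*(3985790 - 4603084) = 372804*(-617294) = -230129672376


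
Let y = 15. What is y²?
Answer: 225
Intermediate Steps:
y² = 15² = 225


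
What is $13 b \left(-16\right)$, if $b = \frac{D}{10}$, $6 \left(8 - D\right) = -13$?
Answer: $- \frac{3172}{15} \approx -211.47$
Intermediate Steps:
$D = \frac{61}{6}$ ($D = 8 - - \frac{13}{6} = 8 + \frac{13}{6} = \frac{61}{6} \approx 10.167$)
$b = \frac{61}{60}$ ($b = \frac{61}{6 \cdot 10} = \frac{61}{6} \cdot \frac{1}{10} = \frac{61}{60} \approx 1.0167$)
$13 b \left(-16\right) = 13 \cdot \frac{61}{60} \left(-16\right) = \frac{793}{60} \left(-16\right) = - \frac{3172}{15}$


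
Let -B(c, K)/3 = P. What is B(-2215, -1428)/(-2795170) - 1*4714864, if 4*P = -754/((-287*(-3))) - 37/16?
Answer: -242069050801615761/51341682560 ≈ -4.7149e+6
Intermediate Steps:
P = -43921/55104 (P = (-754/((-287*(-3))) - 37/16)/4 = (-754/861 - 37*1/16)/4 = (-754*1/861 - 37/16)/4 = (-754/861 - 37/16)/4 = (1/4)*(-43921/13776) = -43921/55104 ≈ -0.79706)
B(c, K) = 43921/18368 (B(c, K) = -3*(-43921/55104) = 43921/18368)
B(-2215, -1428)/(-2795170) - 1*4714864 = (43921/18368)/(-2795170) - 1*4714864 = (43921/18368)*(-1/2795170) - 4714864 = -43921/51341682560 - 4714864 = -242069050801615761/51341682560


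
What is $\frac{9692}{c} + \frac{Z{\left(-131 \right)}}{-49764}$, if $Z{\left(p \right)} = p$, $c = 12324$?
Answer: $\frac{3102097}{3931356} \approx 0.78907$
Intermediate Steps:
$\frac{9692}{c} + \frac{Z{\left(-131 \right)}}{-49764} = \frac{9692}{12324} - \frac{131}{-49764} = 9692 \cdot \frac{1}{12324} - - \frac{131}{49764} = \frac{2423}{3081} + \frac{131}{49764} = \frac{3102097}{3931356}$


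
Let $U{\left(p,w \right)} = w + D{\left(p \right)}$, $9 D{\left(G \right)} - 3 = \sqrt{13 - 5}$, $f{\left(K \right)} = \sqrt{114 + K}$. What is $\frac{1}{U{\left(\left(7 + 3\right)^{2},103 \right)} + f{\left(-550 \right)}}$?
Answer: $\frac{9}{2 \left(465 + \sqrt{2} + 9 i \sqrt{109}\right)} \approx 0.0092718 - 0.0018679 i$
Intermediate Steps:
$D{\left(G \right)} = \frac{1}{3} + \frac{2 \sqrt{2}}{9}$ ($D{\left(G \right)} = \frac{1}{3} + \frac{\sqrt{13 - 5}}{9} = \frac{1}{3} + \frac{\sqrt{8}}{9} = \frac{1}{3} + \frac{2 \sqrt{2}}{9}$)
$U{\left(p,w \right)} = \frac{1}{3} + w + \frac{2 \sqrt{2}}{9}$ ($U{\left(p,w \right)} = w + \left(\frac{1}{3} + \frac{2 \sqrt{2}}{9}\right) = \frac{1}{3} + w + \frac{2 \sqrt{2}}{9}$)
$\frac{1}{U{\left(\left(7 + 3\right)^{2},103 \right)} + f{\left(-550 \right)}} = \frac{1}{\left(\frac{1}{3} + 103 + \frac{2 \sqrt{2}}{9}\right) + \sqrt{114 - 550}} = \frac{1}{\left(\frac{310}{3} + \frac{2 \sqrt{2}}{9}\right) + \sqrt{-436}} = \frac{1}{\left(\frac{310}{3} + \frac{2 \sqrt{2}}{9}\right) + 2 i \sqrt{109}} = \frac{1}{\frac{310}{3} + \frac{2 \sqrt{2}}{9} + 2 i \sqrt{109}}$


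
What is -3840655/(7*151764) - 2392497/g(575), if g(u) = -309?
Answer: 120975125741/15631692 ≈ 7739.1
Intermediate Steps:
-3840655/(7*151764) - 2392497/g(575) = -3840655/(7*151764) - 2392497/(-309) = -3840655/1062348 - 2392497*(-1/309) = -3840655*1/1062348 + 797499/103 = -548665/151764 + 797499/103 = 120975125741/15631692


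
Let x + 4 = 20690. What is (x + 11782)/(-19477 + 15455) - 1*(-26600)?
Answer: 53476366/2011 ≈ 26592.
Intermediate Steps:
x = 20686 (x = -4 + 20690 = 20686)
(x + 11782)/(-19477 + 15455) - 1*(-26600) = (20686 + 11782)/(-19477 + 15455) - 1*(-26600) = 32468/(-4022) + 26600 = 32468*(-1/4022) + 26600 = -16234/2011 + 26600 = 53476366/2011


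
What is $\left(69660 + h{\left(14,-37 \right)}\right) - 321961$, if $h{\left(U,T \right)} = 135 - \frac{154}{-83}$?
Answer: $- \frac{20929624}{83} \approx -2.5216 \cdot 10^{5}$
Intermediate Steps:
$h{\left(U,T \right)} = \frac{11359}{83}$ ($h{\left(U,T \right)} = 135 - - \frac{154}{83} = 135 + \frac{154}{83} = \frac{11359}{83}$)
$\left(69660 + h{\left(14,-37 \right)}\right) - 321961 = \left(69660 + \frac{11359}{83}\right) - 321961 = \frac{5793139}{83} - 321961 = - \frac{20929624}{83}$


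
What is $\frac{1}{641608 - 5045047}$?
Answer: $- \frac{1}{4403439} \approx -2.271 \cdot 10^{-7}$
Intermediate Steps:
$\frac{1}{641608 - 5045047} = \frac{1}{-4403439} = - \frac{1}{4403439}$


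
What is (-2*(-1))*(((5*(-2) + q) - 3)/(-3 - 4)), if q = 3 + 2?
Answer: 16/7 ≈ 2.2857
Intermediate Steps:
q = 5
(-2*(-1))*(((5*(-2) + q) - 3)/(-3 - 4)) = (-2*(-1))*(((5*(-2) + 5) - 3)/(-3 - 4)) = 2*(((-10 + 5) - 3)/(-7)) = 2*((-5 - 3)*(-⅐)) = 2*(-8*(-⅐)) = 2*(8/7) = 16/7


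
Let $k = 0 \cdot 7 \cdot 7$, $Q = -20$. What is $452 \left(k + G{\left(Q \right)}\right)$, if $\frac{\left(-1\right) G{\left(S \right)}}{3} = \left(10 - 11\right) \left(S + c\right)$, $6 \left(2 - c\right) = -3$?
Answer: $-23730$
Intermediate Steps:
$c = \frac{5}{2}$ ($c = 2 - - \frac{1}{2} = 2 + \frac{1}{2} = \frac{5}{2} \approx 2.5$)
$k = 0$ ($k = 0 \cdot 7 = 0$)
$G{\left(S \right)} = \frac{15}{2} + 3 S$ ($G{\left(S \right)} = - 3 \left(10 - 11\right) \left(S + \frac{5}{2}\right) = - 3 \left(- (\frac{5}{2} + S)\right) = - 3 \left(- \frac{5}{2} - S\right) = \frac{15}{2} + 3 S$)
$452 \left(k + G{\left(Q \right)}\right) = 452 \left(0 + \left(\frac{15}{2} + 3 \left(-20\right)\right)\right) = 452 \left(0 + \left(\frac{15}{2} - 60\right)\right) = 452 \left(0 - \frac{105}{2}\right) = 452 \left(- \frac{105}{2}\right) = -23730$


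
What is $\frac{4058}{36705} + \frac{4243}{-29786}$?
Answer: $- \frac{34867727}{1093295130} \approx -0.031892$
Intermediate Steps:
$\frac{4058}{36705} + \frac{4243}{-29786} = 4058 \cdot \frac{1}{36705} + 4243 \left(- \frac{1}{29786}\right) = \frac{4058}{36705} - \frac{4243}{29786} = - \frac{34867727}{1093295130}$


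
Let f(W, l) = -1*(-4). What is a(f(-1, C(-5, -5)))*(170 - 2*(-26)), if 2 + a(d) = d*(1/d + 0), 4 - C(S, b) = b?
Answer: -222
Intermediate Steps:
C(S, b) = 4 - b
f(W, l) = 4
a(d) = -1 (a(d) = -2 + d*(1/d + 0) = -2 + d/d = -2 + 1 = -1)
a(f(-1, C(-5, -5)))*(170 - 2*(-26)) = -(170 - 2*(-26)) = -(170 - 1*(-52)) = -(170 + 52) = -1*222 = -222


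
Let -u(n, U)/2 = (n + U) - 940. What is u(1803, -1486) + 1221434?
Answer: 1222680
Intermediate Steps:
u(n, U) = 1880 - 2*U - 2*n (u(n, U) = -2*((n + U) - 940) = -2*((U + n) - 940) = -2*(-940 + U + n) = 1880 - 2*U - 2*n)
u(1803, -1486) + 1221434 = (1880 - 2*(-1486) - 2*1803) + 1221434 = (1880 + 2972 - 3606) + 1221434 = 1246 + 1221434 = 1222680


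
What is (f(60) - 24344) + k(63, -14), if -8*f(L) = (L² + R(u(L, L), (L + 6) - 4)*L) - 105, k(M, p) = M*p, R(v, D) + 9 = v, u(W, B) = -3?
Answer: -204583/8 ≈ -25573.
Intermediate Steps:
R(v, D) = -9 + v
f(L) = 105/8 - L²/8 + 3*L/2 (f(L) = -((L² + (-9 - 3)*L) - 105)/8 = -((L² - 12*L) - 105)/8 = -(-105 + L² - 12*L)/8 = 105/8 - L²/8 + 3*L/2)
(f(60) - 24344) + k(63, -14) = ((105/8 - ⅛*60² + (3/2)*60) - 24344) + 63*(-14) = ((105/8 - ⅛*3600 + 90) - 24344) - 882 = ((105/8 - 450 + 90) - 24344) - 882 = (-2775/8 - 24344) - 882 = -197527/8 - 882 = -204583/8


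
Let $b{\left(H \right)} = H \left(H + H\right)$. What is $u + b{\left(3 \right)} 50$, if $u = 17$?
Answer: $917$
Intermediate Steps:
$b{\left(H \right)} = 2 H^{2}$ ($b{\left(H \right)} = H 2 H = 2 H^{2}$)
$u + b{\left(3 \right)} 50 = 17 + 2 \cdot 3^{2} \cdot 50 = 17 + 2 \cdot 9 \cdot 50 = 17 + 18 \cdot 50 = 17 + 900 = 917$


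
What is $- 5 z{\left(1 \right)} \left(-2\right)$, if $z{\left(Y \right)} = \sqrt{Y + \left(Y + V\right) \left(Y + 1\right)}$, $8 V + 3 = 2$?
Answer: $5 \sqrt{11} \approx 16.583$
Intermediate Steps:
$V = - \frac{1}{8}$ ($V = - \frac{3}{8} + \frac{1}{8} \cdot 2 = - \frac{3}{8} + \frac{1}{4} = - \frac{1}{8} \approx -0.125$)
$z{\left(Y \right)} = \sqrt{Y + \left(1 + Y\right) \left(- \frac{1}{8} + Y\right)}$ ($z{\left(Y \right)} = \sqrt{Y + \left(Y - \frac{1}{8}\right) \left(Y + 1\right)} = \sqrt{Y + \left(- \frac{1}{8} + Y\right) \left(1 + Y\right)} = \sqrt{Y + \left(1 + Y\right) \left(- \frac{1}{8} + Y\right)}$)
$- 5 z{\left(1 \right)} \left(-2\right) = - 5 \frac{\sqrt{-2 + 16 \cdot 1^{2} + 30 \cdot 1}}{4} \left(-2\right) = - 5 \frac{\sqrt{-2 + 16 \cdot 1 + 30}}{4} \left(-2\right) = - 5 \frac{\sqrt{-2 + 16 + 30}}{4} \left(-2\right) = - 5 \frac{\sqrt{44}}{4} \left(-2\right) = - 5 \frac{2 \sqrt{11}}{4} \left(-2\right) = - 5 \frac{\sqrt{11}}{2} \left(-2\right) = - \frac{5 \sqrt{11}}{2} \left(-2\right) = 5 \sqrt{11}$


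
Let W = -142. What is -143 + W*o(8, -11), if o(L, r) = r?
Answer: 1419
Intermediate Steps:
-143 + W*o(8, -11) = -143 - 142*(-11) = -143 + 1562 = 1419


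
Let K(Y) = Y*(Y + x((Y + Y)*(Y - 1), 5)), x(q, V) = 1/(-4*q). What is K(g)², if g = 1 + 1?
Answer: 961/64 ≈ 15.016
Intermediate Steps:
x(q, V) = -1/(4*q)
g = 2
K(Y) = Y*(Y - 1/(8*Y*(-1 + Y))) (K(Y) = Y*(Y - 1/((Y - 1)*(Y + Y))/4) = Y*(Y - 1/(2*Y*(-1 + Y))/4) = Y*(Y - 1/(8*Y*(-1 + Y))))
K(g)² = ((-1 + 8*2²*(-1 + 2))/(8*(-1 + 2)))² = ((⅛)*(-1 + 8*4*1)/1)² = ((⅛)*1*(-1 + 32))² = ((⅛)*1*31)² = (31/8)² = 961/64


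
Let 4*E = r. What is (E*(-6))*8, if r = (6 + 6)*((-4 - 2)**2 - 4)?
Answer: -4608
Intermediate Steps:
r = 384 (r = 12*((-6)**2 - 4) = 12*(36 - 4) = 12*32 = 384)
E = 96 (E = (1/4)*384 = 96)
(E*(-6))*8 = (96*(-6))*8 = -576*8 = -4608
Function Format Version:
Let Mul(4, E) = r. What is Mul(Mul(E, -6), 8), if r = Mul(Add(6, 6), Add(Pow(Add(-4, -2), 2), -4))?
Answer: -4608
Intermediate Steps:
r = 384 (r = Mul(12, Add(Pow(-6, 2), -4)) = Mul(12, Add(36, -4)) = Mul(12, 32) = 384)
E = 96 (E = Mul(Rational(1, 4), 384) = 96)
Mul(Mul(E, -6), 8) = Mul(Mul(96, -6), 8) = Mul(-576, 8) = -4608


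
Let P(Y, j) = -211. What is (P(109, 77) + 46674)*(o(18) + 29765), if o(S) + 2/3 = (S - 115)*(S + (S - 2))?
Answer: 3689115737/3 ≈ 1.2297e+9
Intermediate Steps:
o(S) = -2/3 + (-115 + S)*(-2 + 2*S) (o(S) = -2/3 + (S - 115)*(S + (S - 2)) = -2/3 + (-115 + S)*(S + (-2 + S)) = -2/3 + (-115 + S)*(-2 + 2*S))
(P(109, 77) + 46674)*(o(18) + 29765) = (-211 + 46674)*((688/3 - 232*18 + 2*18**2) + 29765) = 46463*((688/3 - 4176 + 2*324) + 29765) = 46463*((688/3 - 4176 + 648) + 29765) = 46463*(-9896/3 + 29765) = 46463*(79399/3) = 3689115737/3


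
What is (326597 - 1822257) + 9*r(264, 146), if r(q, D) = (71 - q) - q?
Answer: -1499773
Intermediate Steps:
r(q, D) = 71 - 2*q
(326597 - 1822257) + 9*r(264, 146) = (326597 - 1822257) + 9*(71 - 2*264) = -1495660 + 9*(71 - 528) = -1495660 + 9*(-457) = -1495660 - 4113 = -1499773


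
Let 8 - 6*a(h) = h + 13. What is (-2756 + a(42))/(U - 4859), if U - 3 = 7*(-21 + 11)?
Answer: 16583/29556 ≈ 0.56107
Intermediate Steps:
a(h) = -⅚ - h/6 (a(h) = 4/3 - (h + 13)/6 = 4/3 - (13 + h)/6 = 4/3 + (-13/6 - h/6) = -⅚ - h/6)
U = -67 (U = 3 + 7*(-21 + 11) = 3 + 7*(-10) = 3 - 70 = -67)
(-2756 + a(42))/(U - 4859) = (-2756 + (-⅚ - ⅙*42))/(-67 - 4859) = (-2756 + (-⅚ - 7))/(-4926) = (-2756 - 47/6)*(-1/4926) = -16583/6*(-1/4926) = 16583/29556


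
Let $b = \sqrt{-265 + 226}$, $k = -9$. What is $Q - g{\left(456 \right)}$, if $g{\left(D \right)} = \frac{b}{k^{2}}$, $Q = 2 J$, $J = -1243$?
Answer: $-2486 - \frac{i \sqrt{39}}{81} \approx -2486.0 - 0.077099 i$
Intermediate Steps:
$Q = -2486$ ($Q = 2 \left(-1243\right) = -2486$)
$b = i \sqrt{39}$ ($b = \sqrt{-39} = i \sqrt{39} \approx 6.245 i$)
$g{\left(D \right)} = \frac{i \sqrt{39}}{81}$ ($g{\left(D \right)} = \frac{i \sqrt{39}}{\left(-9\right)^{2}} = \frac{i \sqrt{39}}{81}$)
$Q - g{\left(456 \right)} = -2486 - \frac{i \sqrt{39}}{81}$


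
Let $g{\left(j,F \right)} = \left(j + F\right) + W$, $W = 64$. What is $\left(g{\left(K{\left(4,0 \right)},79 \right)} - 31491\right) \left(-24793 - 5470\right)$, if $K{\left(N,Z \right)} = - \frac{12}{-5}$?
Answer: $\frac{4743059464}{5} \approx 9.4861 \cdot 10^{8}$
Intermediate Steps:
$K{\left(N,Z \right)} = \frac{12}{5}$ ($K{\left(N,Z \right)} = \left(-12\right) \left(- \frac{1}{5}\right) = \frac{12}{5}$)
$g{\left(j,F \right)} = 64 + F + j$ ($g{\left(j,F \right)} = \left(j + F\right) + 64 = \left(F + j\right) + 64 = 64 + F + j$)
$\left(g{\left(K{\left(4,0 \right)},79 \right)} - 31491\right) \left(-24793 - 5470\right) = \left(\left(64 + 79 + \frac{12}{5}\right) - 31491\right) \left(-24793 - 5470\right) = \left(\frac{727}{5} - 31491\right) \left(-30263\right) = \left(- \frac{156728}{5}\right) \left(-30263\right) = \frac{4743059464}{5}$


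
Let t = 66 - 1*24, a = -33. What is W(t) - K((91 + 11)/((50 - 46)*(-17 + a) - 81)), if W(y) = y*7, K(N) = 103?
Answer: 191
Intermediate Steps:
t = 42 (t = 66 - 24 = 42)
W(y) = 7*y
W(t) - K((91 + 11)/((50 - 46)*(-17 + a) - 81)) = 7*42 - 1*103 = 294 - 103 = 191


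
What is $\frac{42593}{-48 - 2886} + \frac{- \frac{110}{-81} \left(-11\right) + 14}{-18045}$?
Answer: $- \frac{6917291389}{476496270} \approx -14.517$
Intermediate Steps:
$\frac{42593}{-48 - 2886} + \frac{- \frac{110}{-81} \left(-11\right) + 14}{-18045} = \frac{42593}{-48 - 2886} + \left(\left(-110\right) \left(- \frac{1}{81}\right) \left(-11\right) + 14\right) \left(- \frac{1}{18045}\right) = \frac{42593}{-2934} + \left(\frac{110}{81} \left(-11\right) + 14\right) \left(- \frac{1}{18045}\right) = 42593 \left(- \frac{1}{2934}\right) + \left(- \frac{1210}{81} + 14\right) \left(- \frac{1}{18045}\right) = - \frac{42593}{2934} - - \frac{76}{1461645} = - \frac{42593}{2934} + \frac{76}{1461645} = - \frac{6917291389}{476496270}$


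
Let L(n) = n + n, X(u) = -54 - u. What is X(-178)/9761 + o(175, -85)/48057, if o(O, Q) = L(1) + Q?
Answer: 62035/5651619 ≈ 0.010976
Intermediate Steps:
L(n) = 2*n
o(O, Q) = 2 + Q (o(O, Q) = 2*1 + Q = 2 + Q)
X(-178)/9761 + o(175, -85)/48057 = (-54 - 1*(-178))/9761 + (2 - 85)/48057 = (-54 + 178)*(1/9761) - 83*1/48057 = 124*(1/9761) - 1/579 = 124/9761 - 1/579 = 62035/5651619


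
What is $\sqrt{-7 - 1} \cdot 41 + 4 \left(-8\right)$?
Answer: $-32 + 82 i \sqrt{2} \approx -32.0 + 115.97 i$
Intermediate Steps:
$\sqrt{-7 - 1} \cdot 41 + 4 \left(-8\right) = \sqrt{-8} \cdot 41 - 32 = 2 i \sqrt{2} \cdot 41 - 32 = 82 i \sqrt{2} - 32 = -32 + 82 i \sqrt{2}$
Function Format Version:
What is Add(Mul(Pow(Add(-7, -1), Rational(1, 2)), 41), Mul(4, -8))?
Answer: Add(-32, Mul(82, I, Pow(2, Rational(1, 2)))) ≈ Add(-32.000, Mul(115.97, I))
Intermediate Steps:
Add(Mul(Pow(Add(-7, -1), Rational(1, 2)), 41), Mul(4, -8)) = Add(Mul(Pow(-8, Rational(1, 2)), 41), -32) = Add(Mul(Mul(2, I, Pow(2, Rational(1, 2))), 41), -32) = Add(Mul(82, I, Pow(2, Rational(1, 2))), -32) = Add(-32, Mul(82, I, Pow(2, Rational(1, 2))))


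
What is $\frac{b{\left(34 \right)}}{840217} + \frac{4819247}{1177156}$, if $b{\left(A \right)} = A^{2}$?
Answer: $\frac{4050574048935}{989066482852} \approx 4.0954$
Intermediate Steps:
$\frac{b{\left(34 \right)}}{840217} + \frac{4819247}{1177156} = \frac{34^{2}}{840217} + \frac{4819247}{1177156} = 1156 \cdot \frac{1}{840217} + 4819247 \cdot \frac{1}{1177156} = \frac{1156}{840217} + \frac{4819247}{1177156} = \frac{4050574048935}{989066482852}$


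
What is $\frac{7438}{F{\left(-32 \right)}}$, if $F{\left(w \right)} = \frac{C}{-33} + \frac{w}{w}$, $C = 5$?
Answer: $\frac{122727}{14} \approx 8766.2$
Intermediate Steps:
$F{\left(w \right)} = \frac{28}{33}$ ($F{\left(w \right)} = \frac{5}{-33} + \frac{w}{w} = 5 \left(- \frac{1}{33}\right) + 1 = - \frac{5}{33} + 1 = \frac{28}{33}$)
$\frac{7438}{F{\left(-32 \right)}} = \frac{7438}{\frac{28}{33}} = 7438 \cdot \frac{33}{28} = \frac{122727}{14}$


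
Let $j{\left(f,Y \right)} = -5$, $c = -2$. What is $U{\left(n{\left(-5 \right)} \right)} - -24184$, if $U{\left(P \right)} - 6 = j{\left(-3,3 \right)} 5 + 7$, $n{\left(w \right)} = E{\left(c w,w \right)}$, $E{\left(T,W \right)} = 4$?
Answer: $24172$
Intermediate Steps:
$n{\left(w \right)} = 4$
$U{\left(P \right)} = -12$ ($U{\left(P \right)} = 6 + \left(\left(-5\right) 5 + 7\right) = 6 + \left(-25 + 7\right) = 6 - 18 = -12$)
$U{\left(n{\left(-5 \right)} \right)} - -24184 = -12 - -24184 = -12 + 24184 = 24172$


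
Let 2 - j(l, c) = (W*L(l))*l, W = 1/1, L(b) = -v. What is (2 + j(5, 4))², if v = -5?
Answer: 441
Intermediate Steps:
L(b) = 5 (L(b) = -1*(-5) = 5)
W = 1
j(l, c) = 2 - 5*l (j(l, c) = 2 - 1*5*l = 2 - 5*l)
(2 + j(5, 4))² = (2 + (2 - 5*5))² = (2 + (2 - 25))² = (2 - 23)² = (-21)² = 441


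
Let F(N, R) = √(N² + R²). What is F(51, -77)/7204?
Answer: √8530/7204 ≈ 0.012820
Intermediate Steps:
F(51, -77)/7204 = √(51² + (-77)²)/7204 = √(2601 + 5929)*(1/7204) = √8530*(1/7204) = √8530/7204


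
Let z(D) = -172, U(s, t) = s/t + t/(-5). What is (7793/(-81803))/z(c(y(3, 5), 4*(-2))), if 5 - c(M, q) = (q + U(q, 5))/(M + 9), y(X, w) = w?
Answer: 7793/14070116 ≈ 0.00055387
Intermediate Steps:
U(s, t) = -t/5 + s/t (U(s, t) = s/t + t*(-⅕) = s/t - t/5 = -t/5 + s/t)
c(M, q) = 5 - (-1 + 6*q/5)/(9 + M) (c(M, q) = 5 - (q + (-⅕*5 + q/5))/(M + 9) = 5 - (q + (-1 + q*(⅕)))/(9 + M) = 5 - (q + (-1 + q/5))/(9 + M) = 5 - (-1 + 6*q/5)/(9 + M))
(7793/(-81803))/z(c(y(3, 5), 4*(-2))) = (7793/(-81803))/(-172) = (7793*(-1/81803))*(-1/172) = -7793/81803*(-1/172) = 7793/14070116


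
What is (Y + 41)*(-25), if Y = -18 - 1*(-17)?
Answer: -1000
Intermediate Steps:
Y = -1 (Y = -18 + 17 = -1)
(Y + 41)*(-25) = (-1 + 41)*(-25) = 40*(-25) = -1000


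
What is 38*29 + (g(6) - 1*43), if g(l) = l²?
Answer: 1095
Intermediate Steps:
38*29 + (g(6) - 1*43) = 38*29 + (6² - 1*43) = 1102 + (36 - 43) = 1102 - 7 = 1095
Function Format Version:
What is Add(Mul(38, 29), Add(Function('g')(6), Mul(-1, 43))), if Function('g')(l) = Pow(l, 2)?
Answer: 1095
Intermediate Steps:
Add(Mul(38, 29), Add(Function('g')(6), Mul(-1, 43))) = Add(Mul(38, 29), Add(Pow(6, 2), Mul(-1, 43))) = Add(1102, Add(36, -43)) = Add(1102, -7) = 1095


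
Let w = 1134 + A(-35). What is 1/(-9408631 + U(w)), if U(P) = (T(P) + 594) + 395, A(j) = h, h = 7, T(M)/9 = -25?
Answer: -1/9407867 ≈ -1.0629e-7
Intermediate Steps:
T(M) = -225 (T(M) = 9*(-25) = -225)
A(j) = 7
w = 1141 (w = 1134 + 7 = 1141)
U(P) = 764 (U(P) = (-225 + 594) + 395 = 369 + 395 = 764)
1/(-9408631 + U(w)) = 1/(-9408631 + 764) = 1/(-9407867) = -1/9407867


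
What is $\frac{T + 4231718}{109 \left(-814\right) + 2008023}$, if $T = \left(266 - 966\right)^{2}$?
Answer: $\frac{4721718}{1919297} \approx 2.4601$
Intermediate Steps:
$T = 490000$ ($T = \left(266 - 966\right)^{2} = \left(-700\right)^{2} = 490000$)
$\frac{T + 4231718}{109 \left(-814\right) + 2008023} = \frac{490000 + 4231718}{109 \left(-814\right) + 2008023} = \frac{4721718}{-88726 + 2008023} = \frac{4721718}{1919297}$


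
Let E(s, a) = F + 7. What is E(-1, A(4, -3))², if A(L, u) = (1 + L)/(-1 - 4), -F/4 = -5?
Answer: 729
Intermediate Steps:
F = 20 (F = -4*(-5) = 20)
A(L, u) = -⅕ - L/5 (A(L, u) = (1 + L)/(-5) = (1 + L)*(-⅕) = -⅕ - L/5)
E(s, a) = 27 (E(s, a) = 20 + 7 = 27)
E(-1, A(4, -3))² = 27² = 729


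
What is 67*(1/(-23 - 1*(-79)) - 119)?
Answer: -446421/56 ≈ -7971.8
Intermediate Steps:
67*(1/(-23 - 1*(-79)) - 119) = 67*(1/(-23 + 79) - 119) = 67*(1/56 - 119) = 67*(-6663/56) = -446421/56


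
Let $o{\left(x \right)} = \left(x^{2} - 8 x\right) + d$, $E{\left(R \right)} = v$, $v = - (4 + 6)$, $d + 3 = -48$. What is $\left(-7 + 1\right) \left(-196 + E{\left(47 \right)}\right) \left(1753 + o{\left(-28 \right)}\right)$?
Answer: $3349560$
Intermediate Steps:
$d = -51$ ($d = -3 - 48 = -51$)
$v = -10$ ($v = \left(-1\right) 10 = -10$)
$E{\left(R \right)} = -10$
$o{\left(x \right)} = -51 + x^{2} - 8 x$ ($o{\left(x \right)} = \left(x^{2} - 8 x\right) - 51 = -51 + x^{2} - 8 x$)
$\left(-7 + 1\right) \left(-196 + E{\left(47 \right)}\right) \left(1753 + o{\left(-28 \right)}\right) = \left(-7 + 1\right) \left(-196 - 10\right) \left(1753 - \left(-173 - 784\right)\right) = - 6 \left(- 206 \left(1753 + \left(-51 + 784 + 224\right)\right)\right) = - 6 \left(- 206 \left(1753 + 957\right)\right) = - 6 \left(\left(-206\right) 2710\right) = \left(-6\right) \left(-558260\right) = 3349560$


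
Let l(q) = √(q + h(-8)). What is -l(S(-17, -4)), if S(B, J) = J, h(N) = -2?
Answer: -I*√6 ≈ -2.4495*I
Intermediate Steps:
l(q) = √(-2 + q) (l(q) = √(q - 2) = √(-2 + q))
-l(S(-17, -4)) = -√(-2 - 4) = -√(-6) = -I*√6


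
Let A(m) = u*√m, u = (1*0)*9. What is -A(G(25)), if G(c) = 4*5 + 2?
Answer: 0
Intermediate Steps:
G(c) = 22 (G(c) = 20 + 2 = 22)
u = 0 (u = 0*9 = 0)
A(m) = 0 (A(m) = 0*√m = 0)
-A(G(25)) = -1*0 = 0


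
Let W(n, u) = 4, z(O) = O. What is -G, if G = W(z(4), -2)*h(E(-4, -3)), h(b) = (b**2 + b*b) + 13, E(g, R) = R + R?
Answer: -340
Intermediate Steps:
E(g, R) = 2*R
h(b) = 13 + 2*b**2 (h(b) = (b**2 + b**2) + 13 = 2*b**2 + 13 = 13 + 2*b**2)
G = 340 (G = 4*(13 + 2*(2*(-3))**2) = 4*(13 + 2*(-6)**2) = 4*(13 + 2*36) = 4*(13 + 72) = 4*85 = 340)
-G = -1*340 = -340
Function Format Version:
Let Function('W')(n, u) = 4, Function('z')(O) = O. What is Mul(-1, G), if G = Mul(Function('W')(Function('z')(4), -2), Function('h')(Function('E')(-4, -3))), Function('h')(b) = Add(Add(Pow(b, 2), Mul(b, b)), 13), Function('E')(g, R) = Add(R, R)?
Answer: -340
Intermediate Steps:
Function('E')(g, R) = Mul(2, R)
Function('h')(b) = Add(13, Mul(2, Pow(b, 2))) (Function('h')(b) = Add(Add(Pow(b, 2), Pow(b, 2)), 13) = Add(Mul(2, Pow(b, 2)), 13) = Add(13, Mul(2, Pow(b, 2))))
G = 340 (G = Mul(4, Add(13, Mul(2, Pow(Mul(2, -3), 2)))) = Mul(4, Add(13, Mul(2, Pow(-6, 2)))) = Mul(4, Add(13, Mul(2, 36))) = Mul(4, Add(13, 72)) = Mul(4, 85) = 340)
Mul(-1, G) = Mul(-1, 340) = -340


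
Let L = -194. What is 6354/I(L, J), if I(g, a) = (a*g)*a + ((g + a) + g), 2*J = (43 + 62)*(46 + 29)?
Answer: -6354/3007754263 ≈ -2.1125e-6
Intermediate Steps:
J = 7875/2 (J = ((43 + 62)*(46 + 29))/2 = (105*75)/2 = (½)*7875 = 7875/2 ≈ 3937.5)
I(g, a) = a + 2*g + g*a² (I(g, a) = g*a² + ((a + g) + g) = g*a² + (a + 2*g) = a + 2*g + g*a²)
6354/I(L, J) = 6354/(7875/2 + 2*(-194) - 194*(7875/2)²) = 6354/(7875/2 - 388 - 194*62015625/4) = 6354/(7875/2 - 388 - 6015515625/2) = 6354/(-3007754263) = 6354*(-1/3007754263) = -6354/3007754263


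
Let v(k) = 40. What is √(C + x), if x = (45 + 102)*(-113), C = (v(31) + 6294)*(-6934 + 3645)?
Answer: I*√20849137 ≈ 4566.1*I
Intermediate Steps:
C = -20832526 (C = (40 + 6294)*(-6934 + 3645) = 6334*(-3289) = -20832526)
x = -16611 (x = 147*(-113) = -16611)
√(C + x) = √(-20832526 - 16611) = √(-20849137) = I*√20849137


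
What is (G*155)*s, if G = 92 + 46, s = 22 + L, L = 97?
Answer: 2545410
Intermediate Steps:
s = 119 (s = 22 + 97 = 119)
G = 138
(G*155)*s = (138*155)*119 = 21390*119 = 2545410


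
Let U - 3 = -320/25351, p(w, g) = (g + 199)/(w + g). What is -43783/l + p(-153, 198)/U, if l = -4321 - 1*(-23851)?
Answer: 4848427/6815970 ≈ 0.71133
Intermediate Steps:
p(w, g) = (199 + g)/(g + w)
l = 19530 (l = -4321 + 23851 = 19530)
U = 75733/25351 (U = 3 - 320/25351 = 75733/25351 ≈ 2.9874)
-43783/l + p(-153, 198)/U = -43783/19530 + ((199 + 198)/(198 - 153))/(75733/25351) = -43783*1/19530 + (397/45)*(25351/75733) = -43783/19530 + ((1/45)*397)*(25351/75733) = -43783/19530 + (397/45)*(25351/75733) = -43783/19530 + 10064347/3407985 = 4848427/6815970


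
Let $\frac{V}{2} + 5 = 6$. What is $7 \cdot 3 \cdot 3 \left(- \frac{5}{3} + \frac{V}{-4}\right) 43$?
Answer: $- \frac{11739}{2} \approx -5869.5$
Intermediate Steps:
$V = 2$ ($V = -10 + 2 \cdot 6 = -10 + 12 = 2$)
$7 \cdot 3 \cdot 3 \left(- \frac{5}{3} + \frac{V}{-4}\right) 43 = 7 \cdot 3 \cdot 3 \left(- \frac{5}{3} + \frac{2}{-4}\right) 43 = 7 \cdot 9 \left(\left(-5\right) \frac{1}{3} + 2 \left(- \frac{1}{4}\right)\right) 43 = 7 \cdot 9 \left(- \frac{5}{3} - \frac{1}{2}\right) 43 = 7 \cdot 9 \left(- \frac{13}{6}\right) 43 = 7 \left(- \frac{39}{2}\right) 43 = \left(- \frac{273}{2}\right) 43 = - \frac{11739}{2}$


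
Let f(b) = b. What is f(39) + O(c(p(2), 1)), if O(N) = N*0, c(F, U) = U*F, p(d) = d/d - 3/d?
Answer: 39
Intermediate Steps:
p(d) = 1 - 3/d
c(F, U) = F*U
O(N) = 0
f(39) + O(c(p(2), 1)) = 39 + 0 = 39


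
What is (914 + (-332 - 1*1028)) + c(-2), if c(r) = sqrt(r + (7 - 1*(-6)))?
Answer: -446 + sqrt(11) ≈ -442.68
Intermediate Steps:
c(r) = sqrt(13 + r) (c(r) = sqrt(r + (7 + 6)) = sqrt(r + 13) = sqrt(13 + r))
(914 + (-332 - 1*1028)) + c(-2) = (914 + (-332 - 1*1028)) + sqrt(13 - 2) = (914 + (-332 - 1028)) + sqrt(11) = (914 - 1360) + sqrt(11) = -446 + sqrt(11)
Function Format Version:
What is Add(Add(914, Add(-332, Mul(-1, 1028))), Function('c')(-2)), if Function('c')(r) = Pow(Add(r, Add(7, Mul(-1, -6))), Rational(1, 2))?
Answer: Add(-446, Pow(11, Rational(1, 2))) ≈ -442.68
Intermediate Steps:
Function('c')(r) = Pow(Add(13, r), Rational(1, 2)) (Function('c')(r) = Pow(Add(r, Add(7, 6)), Rational(1, 2)) = Pow(Add(r, 13), Rational(1, 2)) = Pow(Add(13, r), Rational(1, 2)))
Add(Add(914, Add(-332, Mul(-1, 1028))), Function('c')(-2)) = Add(Add(914, Add(-332, Mul(-1, 1028))), Pow(Add(13, -2), Rational(1, 2))) = Add(Add(914, Add(-332, -1028)), Pow(11, Rational(1, 2))) = Add(Add(914, -1360), Pow(11, Rational(1, 2))) = Add(-446, Pow(11, Rational(1, 2)))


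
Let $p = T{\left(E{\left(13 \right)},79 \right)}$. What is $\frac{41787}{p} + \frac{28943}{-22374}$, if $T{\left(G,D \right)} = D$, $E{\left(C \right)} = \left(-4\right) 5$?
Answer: $\frac{932655841}{1767546} \approx 527.66$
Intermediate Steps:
$E{\left(C \right)} = -20$
$p = 79$
$\frac{41787}{p} + \frac{28943}{-22374} = \frac{41787}{79} + \frac{28943}{-22374} = 41787 \cdot \frac{1}{79} + 28943 \left(- \frac{1}{22374}\right) = \frac{41787}{79} - \frac{28943}{22374} = \frac{932655841}{1767546}$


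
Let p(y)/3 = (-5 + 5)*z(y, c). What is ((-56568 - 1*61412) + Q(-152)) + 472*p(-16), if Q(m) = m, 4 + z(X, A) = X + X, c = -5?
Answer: -118132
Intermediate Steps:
z(X, A) = -4 + 2*X (z(X, A) = -4 + (X + X) = -4 + 2*X)
p(y) = 0 (p(y) = 3*((-5 + 5)*(-4 + 2*y)) = 3*(0*(-4 + 2*y)) = 3*0 = 0)
((-56568 - 1*61412) + Q(-152)) + 472*p(-16) = ((-56568 - 1*61412) - 152) + 472*0 = ((-56568 - 61412) - 152) + 0 = (-117980 - 152) + 0 = -118132 + 0 = -118132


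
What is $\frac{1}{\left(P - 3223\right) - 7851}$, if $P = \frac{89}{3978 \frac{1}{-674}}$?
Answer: $- \frac{1989}{22056179} \approx -9.0179 \cdot 10^{-5}$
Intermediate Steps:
$P = - \frac{29993}{1989}$ ($P = \frac{89}{3978 \left(- \frac{1}{674}\right)} = \frac{89}{- \frac{1989}{337}} = 89 \left(- \frac{337}{1989}\right) = - \frac{29993}{1989} \approx -15.079$)
$\frac{1}{\left(P - 3223\right) - 7851} = \frac{1}{\left(- \frac{29993}{1989} - 3223\right) - 7851} = \frac{1}{- \frac{6440540}{1989} - 7851} = \frac{1}{- \frac{22056179}{1989}} = - \frac{1989}{22056179}$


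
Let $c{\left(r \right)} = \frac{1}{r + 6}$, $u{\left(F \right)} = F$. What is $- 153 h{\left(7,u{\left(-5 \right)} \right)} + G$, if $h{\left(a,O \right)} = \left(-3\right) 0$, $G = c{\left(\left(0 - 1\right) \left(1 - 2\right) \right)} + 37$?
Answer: $\frac{260}{7} \approx 37.143$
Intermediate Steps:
$c{\left(r \right)} = \frac{1}{6 + r}$
$G = \frac{260}{7}$ ($G = \frac{1}{6 + \left(0 - 1\right) \left(1 - 2\right)} + 37 = \frac{1}{6 - -1} + 37 = \frac{1}{6 + 1} + 37 = \frac{1}{7} + 37 = \frac{260}{7} \approx 37.143$)
$h{\left(a,O \right)} = 0$
$- 153 h{\left(7,u{\left(-5 \right)} \right)} + G = \left(-153\right) 0 + \frac{260}{7} = 0 + \frac{260}{7} = \frac{260}{7}$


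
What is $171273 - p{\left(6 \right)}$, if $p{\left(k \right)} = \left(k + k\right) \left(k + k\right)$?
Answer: $171129$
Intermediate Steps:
$p{\left(k \right)} = 4 k^{2}$ ($p{\left(k \right)} = 2 k 2 k = 4 k^{2}$)
$171273 - p{\left(6 \right)} = 171273 - 4 \cdot 6^{2} = 171273 - 4 \cdot 36 = 171273 - 144 = 171129$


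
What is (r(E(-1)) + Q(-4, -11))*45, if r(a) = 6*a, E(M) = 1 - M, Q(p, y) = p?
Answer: 360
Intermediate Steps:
(r(E(-1)) + Q(-4, -11))*45 = (6*(1 - 1*(-1)) - 4)*45 = (6*(1 + 1) - 4)*45 = (6*2 - 4)*45 = (12 - 4)*45 = 8*45 = 360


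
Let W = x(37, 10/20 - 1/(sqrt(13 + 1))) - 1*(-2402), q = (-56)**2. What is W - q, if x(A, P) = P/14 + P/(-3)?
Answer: -61667/84 + 11*sqrt(14)/588 ≈ -734.06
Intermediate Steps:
q = 3136
x(A, P) = -11*P/42 (x(A, P) = P*(1/14) + P*(-1/3) = P/14 - P/3 = -11*P/42)
W = 201757/84 + 11*sqrt(14)/588 (W = -11*(10/20 - 1/(sqrt(13 + 1)))/42 - 1*(-2402) = -11*(10*(1/20) - 1/(sqrt(14)))/42 + 2402 = -11*(1/2 - sqrt(14)/14)/42 + 2402 = (-11/84 + 11*sqrt(14)/588) + 2402 = 201757/84 + 11*sqrt(14)/588 ≈ 2401.9)
W - q = (201757/84 + 11*sqrt(14)/588) - 1*3136 = (201757/84 + 11*sqrt(14)/588) - 3136 = -61667/84 + 11*sqrt(14)/588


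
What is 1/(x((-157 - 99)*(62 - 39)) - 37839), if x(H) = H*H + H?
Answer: 1/34624817 ≈ 2.8881e-8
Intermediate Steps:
x(H) = H + H**2 (x(H) = H**2 + H = H + H**2)
1/(x((-157 - 99)*(62 - 39)) - 37839) = 1/(((-157 - 99)*(62 - 39))*(1 + (-157 - 99)*(62 - 39)) - 37839) = 1/((-256*23)*(1 - 256*23) - 37839) = 1/(-5888*(1 - 5888) - 37839) = 1/(-5888*(-5887) - 37839) = 1/(34662656 - 37839) = 1/34624817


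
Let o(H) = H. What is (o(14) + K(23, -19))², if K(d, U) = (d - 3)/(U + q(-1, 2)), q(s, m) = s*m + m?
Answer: 60516/361 ≈ 167.63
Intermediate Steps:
q(s, m) = m + m*s (q(s, m) = m*s + m = m + m*s)
K(d, U) = (-3 + d)/U (K(d, U) = (d - 3)/(U + 2*(1 - 1)) = (-3 + d)/(U + 2*0) = (-3 + d)/(U + 0) = (-3 + d)/U)
(o(14) + K(23, -19))² = (14 + (-3 + 23)/(-19))² = (14 - 1/19*20)² = (14 - 20/19)² = (246/19)² = 60516/361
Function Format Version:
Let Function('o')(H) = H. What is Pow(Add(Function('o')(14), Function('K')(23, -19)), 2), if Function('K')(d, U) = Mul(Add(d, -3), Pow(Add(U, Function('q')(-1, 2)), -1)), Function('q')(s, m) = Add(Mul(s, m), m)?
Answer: Rational(60516, 361) ≈ 167.63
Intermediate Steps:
Function('q')(s, m) = Add(m, Mul(m, s)) (Function('q')(s, m) = Add(Mul(m, s), m) = Add(m, Mul(m, s)))
Function('K')(d, U) = Mul(Pow(U, -1), Add(-3, d)) (Function('K')(d, U) = Mul(Add(d, -3), Pow(Add(U, Mul(2, Add(1, -1))), -1)) = Mul(Add(-3, d), Pow(Add(U, Mul(2, 0)), -1)) = Mul(Add(-3, d), Pow(Add(U, 0), -1)) = Mul(Add(-3, d), Pow(U, -1)) = Mul(Pow(U, -1), Add(-3, d)))
Pow(Add(Function('o')(14), Function('K')(23, -19)), 2) = Pow(Add(14, Mul(Pow(-19, -1), Add(-3, 23))), 2) = Pow(Add(14, Mul(Rational(-1, 19), 20)), 2) = Pow(Add(14, Rational(-20, 19)), 2) = Pow(Rational(246, 19), 2) = Rational(60516, 361)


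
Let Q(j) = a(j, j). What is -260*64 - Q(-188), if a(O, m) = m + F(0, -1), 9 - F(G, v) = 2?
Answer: -16459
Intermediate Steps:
F(G, v) = 7 (F(G, v) = 9 - 1*2 = 9 - 2 = 7)
a(O, m) = 7 + m (a(O, m) = m + 7 = 7 + m)
Q(j) = 7 + j
-260*64 - Q(-188) = -260*64 - (7 - 188) = -16640 - 1*(-181) = -16640 + 181 = -16459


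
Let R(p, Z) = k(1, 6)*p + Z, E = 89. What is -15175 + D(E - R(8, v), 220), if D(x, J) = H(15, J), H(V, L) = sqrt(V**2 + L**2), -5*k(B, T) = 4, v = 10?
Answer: -15175 + 5*sqrt(1945) ≈ -14954.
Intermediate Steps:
k(B, T) = -4/5 (k(B, T) = -1/5*4 = -4/5)
R(p, Z) = Z - 4*p/5 (R(p, Z) = -4*p/5 + Z = Z - 4*p/5)
H(V, L) = sqrt(L**2 + V**2)
D(x, J) = sqrt(225 + J**2) (D(x, J) = sqrt(J**2 + 15**2) = sqrt(J**2 + 225) = sqrt(225 + J**2))
-15175 + D(E - R(8, v), 220) = -15175 + sqrt(225 + 220**2) = -15175 + sqrt(225 + 48400) = -15175 + sqrt(48625) = -15175 + 5*sqrt(1945)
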